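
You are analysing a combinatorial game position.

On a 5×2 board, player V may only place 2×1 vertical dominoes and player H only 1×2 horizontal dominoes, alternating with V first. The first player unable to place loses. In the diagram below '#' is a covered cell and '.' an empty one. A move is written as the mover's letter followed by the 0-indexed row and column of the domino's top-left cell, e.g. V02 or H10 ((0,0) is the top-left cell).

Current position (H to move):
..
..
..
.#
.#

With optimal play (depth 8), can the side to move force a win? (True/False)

p1 H@[../../../.#/.#]: H00[##/../../.#/.#]-1 H10[../##/../.#/.#]+1* H20[../../##/.#/.#]-1
p2 V@[../##/../.#/.#]: V20[../##/#./##/.#]-1* V30[../##/../##/##]-1
p3 H@[../##/#./##/.#]: H00[##/##/#./##/.#]+1*
p4 V@[##/##/#./##/.#] terminal -1; root [../../../.#/.#] d8

H winning at [../../../.#/.#]: True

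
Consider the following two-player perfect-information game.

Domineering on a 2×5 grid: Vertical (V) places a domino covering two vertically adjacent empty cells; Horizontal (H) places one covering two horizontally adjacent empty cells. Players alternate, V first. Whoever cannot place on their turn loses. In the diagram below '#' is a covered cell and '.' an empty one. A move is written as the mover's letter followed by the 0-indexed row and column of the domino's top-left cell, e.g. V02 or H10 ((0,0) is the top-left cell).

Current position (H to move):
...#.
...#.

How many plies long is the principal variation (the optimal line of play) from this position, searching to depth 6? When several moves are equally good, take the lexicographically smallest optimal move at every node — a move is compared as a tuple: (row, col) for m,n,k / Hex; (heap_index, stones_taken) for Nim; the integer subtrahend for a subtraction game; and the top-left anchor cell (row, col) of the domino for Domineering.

PV length from [...#./...#.]: 4 plies

[...#./...#.] H move#1: H00:-1/##.#./...#.*, H01:-1/.###./...#., H10:-1/...#./##.#., H11:-1/...#./.###.
[##.#./...#.] V move#2: V02:+1/####./..##.*, V04:-1/##.##/...##
[####./..##.] H move#3: H10:-1/####./####.*
[####./####.] V move#4: V04:+1/#####/#####*
[#####/#####] end (terminal -1, H#5); searched ...#./...#. to 6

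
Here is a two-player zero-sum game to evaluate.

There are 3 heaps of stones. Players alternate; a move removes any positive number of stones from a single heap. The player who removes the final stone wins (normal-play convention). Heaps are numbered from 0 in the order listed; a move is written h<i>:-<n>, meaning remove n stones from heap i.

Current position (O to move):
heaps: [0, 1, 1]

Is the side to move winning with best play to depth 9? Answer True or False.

ply 1, O at (0,1,1) | h1:-1=-1→(0,0,1)*; h2:-1=-1→(0,1,0)
ply 2, X at (0,0,1) | h2:-1=+1→(0,0,0)*
ply 3: (0,0,0) is terminal -1 (O); from (0,1,1) depth 9

O winning at [(0,1,1)]: False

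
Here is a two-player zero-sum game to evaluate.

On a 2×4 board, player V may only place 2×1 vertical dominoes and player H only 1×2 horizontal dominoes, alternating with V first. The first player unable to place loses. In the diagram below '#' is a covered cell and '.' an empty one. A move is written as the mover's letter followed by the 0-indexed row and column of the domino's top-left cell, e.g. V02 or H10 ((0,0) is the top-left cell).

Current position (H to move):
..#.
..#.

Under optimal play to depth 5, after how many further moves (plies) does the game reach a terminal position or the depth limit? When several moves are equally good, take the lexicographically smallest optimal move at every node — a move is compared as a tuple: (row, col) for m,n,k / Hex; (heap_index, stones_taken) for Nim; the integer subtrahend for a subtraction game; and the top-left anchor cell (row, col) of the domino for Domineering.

ply 1, H at ..#./..#. | H00=+1→###./..#.*; H10=+1→..#./###.
ply 2, V at ###./..#. | V03=-1→####/..##*
ply 3, H at ####/..## | H10=+1→####/####*
ply 4: ####/#### is terminal -1 (V); from ..#./..#. depth 5

PV length from [..#./..#.]: 3 plies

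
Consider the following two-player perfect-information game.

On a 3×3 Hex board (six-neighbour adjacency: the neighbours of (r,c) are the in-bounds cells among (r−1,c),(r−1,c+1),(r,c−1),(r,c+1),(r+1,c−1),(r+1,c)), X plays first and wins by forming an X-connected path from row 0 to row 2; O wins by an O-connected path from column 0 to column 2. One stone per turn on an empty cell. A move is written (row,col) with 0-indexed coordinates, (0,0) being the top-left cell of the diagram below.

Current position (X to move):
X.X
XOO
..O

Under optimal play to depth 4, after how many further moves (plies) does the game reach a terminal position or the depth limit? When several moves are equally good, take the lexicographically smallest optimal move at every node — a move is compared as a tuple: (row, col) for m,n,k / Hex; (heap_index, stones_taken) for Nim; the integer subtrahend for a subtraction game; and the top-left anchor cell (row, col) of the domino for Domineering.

ply 1, X at X.X/XOO/..O | (0,1)=-1→XXX/XOO/..O; (2,0)=+1→X.X/XOO/X.O*; (2,1)=-1→X.X/XOO/.XO
ply 2: X.X/XOO/X.O is terminal -1 (O); from X.X/XOO/..O depth 4

PV length from [X.X/XOO/..O]: 1 ply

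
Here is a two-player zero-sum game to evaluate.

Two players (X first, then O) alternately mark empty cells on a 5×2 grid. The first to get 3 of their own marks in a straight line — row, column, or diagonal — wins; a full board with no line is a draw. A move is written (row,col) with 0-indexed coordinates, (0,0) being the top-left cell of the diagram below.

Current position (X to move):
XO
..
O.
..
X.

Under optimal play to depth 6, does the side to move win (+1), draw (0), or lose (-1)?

value(XO/../O./../X., X) = 0

[XO/../O./../X.] X move#1: (1,0):+0/XO/X./O./../X.*, (1,1):+0/XO/.X/O./../X., (2,1):+0/XO/../OX/../X., (3,0):+0/XO/../O./X./X., (3,1):+0/XO/../O./.X/X., (4,1):+0/XO/../O./../XX
[XO/X./O./../X.] O move#2: (1,1):+0/XO/XO/O./../X.*, (2,1):+0/XO/X./OO/../X., (3,0):+0/XO/X./O./O./X., (3,1):+0/XO/X./O./.O/X., (4,1):+0/XO/X./O./../XO
[XO/XO/O./../X.] X move#3: (2,1):+0/XO/XO/OX/../X.*, (3,0):-1/XO/XO/O./X./X., (3,1):-1/XO/XO/O./.X/X., (4,1):-1/XO/XO/O./../XX
[XO/XO/OX/../X.] O move#4: (3,0):+0/XO/XO/OX/O./X.*, (3,1):+0/XO/XO/OX/.O/X., (4,1):+0/XO/XO/OX/../XO
[XO/XO/OX/O./X.] X move#5: (3,1):+0/XO/XO/OX/OX/X.*, (4,1):+0/XO/XO/OX/O./XX
[XO/XO/OX/OX/X.] O move#6: (4,1):+0/XO/XO/OX/OX/XO*
[XO/XO/OX/OX/XO] end (terminal +0, X#7); searched XO/../O./../X. to 6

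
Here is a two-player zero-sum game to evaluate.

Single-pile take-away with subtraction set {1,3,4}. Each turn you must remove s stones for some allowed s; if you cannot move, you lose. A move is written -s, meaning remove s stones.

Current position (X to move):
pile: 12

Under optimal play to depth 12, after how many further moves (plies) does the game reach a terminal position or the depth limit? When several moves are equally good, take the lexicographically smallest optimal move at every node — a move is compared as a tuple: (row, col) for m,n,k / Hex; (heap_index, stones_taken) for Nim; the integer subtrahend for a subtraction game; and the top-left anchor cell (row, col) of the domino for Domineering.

p1 X@[12]: -1[11]-1 -3[9]+1* -4[8]-1
p2 O@[9]: -1[8]-1* -3[6]-1 -4[5]-1
p3 X@[8]: -1[7]+1* -3[5]-1 -4[4]-1
p4 O@[7]: -1[6]-1* -3[4]-1 -4[3]-1
p5 X@[6]: -1[5]-1 -3[3]-1 -4[2]+1*
p6 O@[2]: -1[1]-1*
p7 X@[1]: -1[0]+1*
p8 O@[0] terminal -1; root [12] d12

PV length from [12]: 7 plies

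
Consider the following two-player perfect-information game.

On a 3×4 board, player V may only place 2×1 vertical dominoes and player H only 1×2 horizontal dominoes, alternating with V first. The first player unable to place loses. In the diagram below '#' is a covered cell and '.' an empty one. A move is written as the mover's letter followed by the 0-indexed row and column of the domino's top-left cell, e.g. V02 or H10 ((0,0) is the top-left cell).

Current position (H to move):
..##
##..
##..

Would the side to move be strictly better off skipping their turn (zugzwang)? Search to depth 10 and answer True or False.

[..##/##../##..] H move#1: H00:-1/####/##../##.., H12:+1/..##/####/##..*, H22:+1/..##/##../####
[..##/####/##..] end (terminal -1, V#2); searched ..##/##../##.. to 10
pass branch (V moves first from the same position):
  | [..##/##../##..] V move#1: V12:+1/..##/###./###.*, V13:+1/..##/##.#/##.#
  | [..##/###./###.] H move#2: H00:-1/####/###./###.*
  | [####/###./###.] V move#3: V13:+1/####/####/####*
  | [####/####/####] end (terminal -1, H#4); searched ..##/##../##.. to 10
H moving scores +1; H passing scores -1

zugzwang(..##/##../##.., H) = False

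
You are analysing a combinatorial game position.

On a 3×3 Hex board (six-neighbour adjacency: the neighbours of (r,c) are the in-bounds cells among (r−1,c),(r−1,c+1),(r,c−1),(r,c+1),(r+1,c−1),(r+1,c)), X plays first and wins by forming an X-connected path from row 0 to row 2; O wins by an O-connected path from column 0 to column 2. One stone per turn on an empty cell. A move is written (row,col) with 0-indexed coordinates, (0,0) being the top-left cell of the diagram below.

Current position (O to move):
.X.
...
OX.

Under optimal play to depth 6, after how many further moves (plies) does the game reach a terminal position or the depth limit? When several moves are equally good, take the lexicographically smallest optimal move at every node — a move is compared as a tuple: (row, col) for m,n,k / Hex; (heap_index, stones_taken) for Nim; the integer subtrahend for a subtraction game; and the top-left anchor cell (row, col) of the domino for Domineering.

PV length from [.X./.../OX.]: 3 plies

[.X./.../OX.] O move#1: (0,0):-1/OX./.../OX., (0,2):-1/.XO/.../OX., (1,0):-1/.X./O../OX., (1,1):+1/.X./.O./OX.*, (1,2):-1/.X./..O/OX., (2,2):-1/.X./.../OXO
[.X./.O./OX.] X move#2: (0,0):-1/XX./.O./OX.*, (0,2):-1/.XX/.O./OX., (1,0):-1/.X./XO./OX., (1,2):-1/.X./.OX/OX., (2,2):-1/.X./.O./OXX
[XX./.O./OX.] O move#3: (0,2):+1/XXO/.O./OX.*, (1,0):+1/XX./OO./OX., (1,2):+1/XX./.OO/OX., (2,2):+1/XX./.O./OXO
[XXO/.O./OX.] end (terminal -1, X#4); searched .X./.../OX. to 6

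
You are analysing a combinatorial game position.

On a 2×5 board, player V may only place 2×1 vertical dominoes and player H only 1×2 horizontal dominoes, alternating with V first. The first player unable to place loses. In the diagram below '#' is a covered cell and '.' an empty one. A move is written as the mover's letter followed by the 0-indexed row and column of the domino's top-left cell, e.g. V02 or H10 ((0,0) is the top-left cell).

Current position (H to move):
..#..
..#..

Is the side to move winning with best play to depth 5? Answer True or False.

H winning at [..#../..#..]: False

p1 H@[..#../..#..]: H00[###../..#..]-1* H03[..###/..#..]-1 H10[..#../###..]-1 H13[..#../..###]-1
p2 V@[###../..#..]: V03[####./..##.]+1* V04[###.#/..#.#]+1
p3 H@[####./..##.]: H10[####./####.]-1*
p4 V@[####./####.]: V04[#####/#####]+1*
p5 H@[#####/#####] terminal -1; root [..#../..#..] d5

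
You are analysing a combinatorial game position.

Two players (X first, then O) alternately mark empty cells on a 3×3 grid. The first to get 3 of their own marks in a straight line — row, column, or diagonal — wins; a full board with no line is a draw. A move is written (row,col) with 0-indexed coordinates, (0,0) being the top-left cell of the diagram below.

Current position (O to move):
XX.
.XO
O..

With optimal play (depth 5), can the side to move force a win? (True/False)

O winning at [XX./.XO/O..]: False

p1 O@[XX./.XO/O..]: (0,2)[XXO/.XO/O..]-1* (1,0)[XX./OXO/O..]-1 (2,1)[XX./.XO/OO.]-1 (2,2)[XX./.XO/O.O]-1
p2 X@[XXO/.XO/O..]: (1,0)[XXO/XXO/O..]-1 (2,1)[XXO/.XO/OX.]+1* (2,2)[XXO/.XO/O.X]+1
p3 O@[XXO/.XO/OX.] terminal -1; root [XX./.XO/O..] d5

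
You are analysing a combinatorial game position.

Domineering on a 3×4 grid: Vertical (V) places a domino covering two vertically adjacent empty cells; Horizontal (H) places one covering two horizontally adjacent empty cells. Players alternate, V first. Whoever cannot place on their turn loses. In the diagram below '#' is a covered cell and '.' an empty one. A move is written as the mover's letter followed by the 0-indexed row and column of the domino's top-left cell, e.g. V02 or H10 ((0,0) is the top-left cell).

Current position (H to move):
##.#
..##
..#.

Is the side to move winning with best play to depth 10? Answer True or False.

p1 H@[##.#/..##/..#.]: H10[##.#/####/..#.]+1* H20[##.#/..##/###.]+1
p2 V@[##.#/####/..#.] terminal -1; root [##.#/..##/..#.] d10

H winning at [##.#/..##/..#.]: True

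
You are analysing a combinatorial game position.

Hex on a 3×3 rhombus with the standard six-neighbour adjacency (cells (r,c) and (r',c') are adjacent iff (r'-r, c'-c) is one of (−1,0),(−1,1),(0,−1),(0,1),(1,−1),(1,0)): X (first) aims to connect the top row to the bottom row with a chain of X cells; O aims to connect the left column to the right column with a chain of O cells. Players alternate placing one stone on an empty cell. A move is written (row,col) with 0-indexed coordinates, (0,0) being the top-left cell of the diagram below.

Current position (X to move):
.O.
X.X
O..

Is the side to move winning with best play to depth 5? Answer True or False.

[.O./X.X/O..] X move#1: (0,0):+1/XO./X.X/O..*, (0,2):+1/.OX/X.X/O.., (1,1):+1/.O./XXX/O.., (2,1):-1/.O./X.X/OX., (2,2):-1/.O./X.X/O.X
[XO./X.X/O..] O move#2: (0,2):-1/XOO/X.X/O..*, (1,1):-1/XO./XOX/O.., (2,1):-1/XO./X.X/OO., (2,2):-1/XO./X.X/O.O
[XOO/X.X/O..] X move#3: (1,1):+1/XOO/XXX/O..*, (2,1):-1/XOO/X.X/OX., (2,2):-1/XOO/X.X/O.X
[XOO/XXX/O..] O move#4: (2,1):-1/XOO/XXX/OO.*, (2,2):-1/XOO/XXX/O.O
[XOO/XXX/OO.] X move#5: (2,2):+1/XOO/XXX/OOX*
[XOO/XXX/OOX] end (terminal -1, O#6); searched .O./X.X/O.. to 5

X winning at [.O./X.X/O..]: True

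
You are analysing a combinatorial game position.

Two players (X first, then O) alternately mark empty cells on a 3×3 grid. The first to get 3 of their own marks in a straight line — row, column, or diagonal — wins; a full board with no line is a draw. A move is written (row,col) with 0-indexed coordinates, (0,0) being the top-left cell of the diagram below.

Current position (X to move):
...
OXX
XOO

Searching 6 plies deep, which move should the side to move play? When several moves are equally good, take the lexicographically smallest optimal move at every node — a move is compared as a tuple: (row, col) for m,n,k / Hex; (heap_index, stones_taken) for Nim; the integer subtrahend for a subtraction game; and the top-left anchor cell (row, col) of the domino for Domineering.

p1 X@[.../OXX/XOO]: (0,0)[X../OXX/XOO]+0 (0,1)[.X./OXX/XOO]+0 (0,2)[..X/OXX/XOO]+1*
p2 O@[..X/OXX/XOO] terminal -1; root [.../OXX/XOO] d6

X's best at [.../OXX/XOO]: (0,2)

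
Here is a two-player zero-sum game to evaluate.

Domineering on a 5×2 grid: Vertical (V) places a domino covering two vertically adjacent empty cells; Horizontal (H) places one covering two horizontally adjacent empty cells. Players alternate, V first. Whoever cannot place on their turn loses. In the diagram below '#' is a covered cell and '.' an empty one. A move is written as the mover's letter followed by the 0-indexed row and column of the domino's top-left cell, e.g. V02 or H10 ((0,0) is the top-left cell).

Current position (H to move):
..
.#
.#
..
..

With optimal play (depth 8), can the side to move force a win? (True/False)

H winning at [../.#/.#/../..]: True

[../.#/.#/../..] H move#1: H00:-1/##/.#/.#/../.., H30:+1/../.#/.#/##/..*, H40:+1/../.#/.#/../##
[../.#/.#/##/..] V move#2: V00:-1/#./##/.#/##/..*, V10:-1/../##/##/##/..
[#./##/.#/##/..] H move#3: H40:+1/#./##/.#/##/##*
[#./##/.#/##/##] end (terminal -1, V#4); searched ../.#/.#/../.. to 8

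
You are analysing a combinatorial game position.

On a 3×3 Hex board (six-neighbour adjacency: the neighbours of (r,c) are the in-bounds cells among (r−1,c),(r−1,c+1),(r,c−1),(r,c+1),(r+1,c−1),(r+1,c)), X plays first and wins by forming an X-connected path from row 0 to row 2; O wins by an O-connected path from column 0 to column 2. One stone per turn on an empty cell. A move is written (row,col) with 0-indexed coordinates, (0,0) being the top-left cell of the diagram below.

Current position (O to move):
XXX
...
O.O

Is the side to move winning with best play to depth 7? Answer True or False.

O winning at [XXX/.../O.O]: True

[XXX/.../O.O] O move#1: (1,0):-1/XXX/O../O.O, (1,1):+1/XXX/.O./O.O*, (1,2):+1/XXX/..O/O.O, (2,1):+1/XXX/.../OOO
[XXX/.O./O.O] X move#2: (1,0):-1/XXX/XO./O.O*, (1,2):-1/XXX/.OX/O.O, (2,1):-1/XXX/.O./OXO
[XXX/XO./O.O] O move#3: (1,2):+1/XXX/XOO/O.O*, (2,1):+1/XXX/XO./OOO
[XXX/XOO/O.O] end (terminal -1, X#4); searched XXX/.../O.O to 7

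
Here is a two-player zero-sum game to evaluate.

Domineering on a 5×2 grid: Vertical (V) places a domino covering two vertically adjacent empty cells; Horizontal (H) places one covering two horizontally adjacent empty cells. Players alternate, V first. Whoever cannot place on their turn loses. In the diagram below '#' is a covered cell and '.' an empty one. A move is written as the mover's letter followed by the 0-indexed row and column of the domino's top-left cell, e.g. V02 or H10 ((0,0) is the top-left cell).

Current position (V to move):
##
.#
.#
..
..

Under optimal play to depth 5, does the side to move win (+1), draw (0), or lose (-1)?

value(##/.#/.#/../.., V) = +1

p1 V@[##/.#/.#/../..]: V10[##/##/##/../..]-1 V20[##/.#/##/#./..]-1 V30[##/.#/.#/#./#.]+1* V31[##/.#/.#/.#/.#]+1
p2 H@[##/.#/.#/#./#.] terminal -1; root [##/.#/.#/../..] d5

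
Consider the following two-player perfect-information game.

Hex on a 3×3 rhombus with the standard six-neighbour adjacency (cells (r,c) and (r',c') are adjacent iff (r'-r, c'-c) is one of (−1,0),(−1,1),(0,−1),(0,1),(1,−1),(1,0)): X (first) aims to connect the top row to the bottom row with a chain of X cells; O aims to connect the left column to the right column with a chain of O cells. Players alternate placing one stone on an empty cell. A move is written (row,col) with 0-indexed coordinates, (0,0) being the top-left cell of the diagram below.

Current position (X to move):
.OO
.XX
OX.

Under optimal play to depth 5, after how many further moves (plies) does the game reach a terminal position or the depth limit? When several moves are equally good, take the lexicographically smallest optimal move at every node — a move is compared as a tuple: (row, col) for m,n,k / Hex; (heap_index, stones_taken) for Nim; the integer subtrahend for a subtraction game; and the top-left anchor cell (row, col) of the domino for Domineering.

p1 X@[.OO/.XX/OX.]: (0,0)[XOO/.XX/OX.]-1* (1,0)[.OO/XXX/OX.]-1 (2,2)[.OO/.XX/OXX]-1
p2 O@[XOO/.XX/OX.]: (1,0)[XOO/OXX/OX.]+1* (2,2)[XOO/.XX/OXO]-1
p3 X@[XOO/OXX/OX.] terminal -1; root [.OO/.XX/OX.] d5

PV length from [.OO/.XX/OX.]: 2 plies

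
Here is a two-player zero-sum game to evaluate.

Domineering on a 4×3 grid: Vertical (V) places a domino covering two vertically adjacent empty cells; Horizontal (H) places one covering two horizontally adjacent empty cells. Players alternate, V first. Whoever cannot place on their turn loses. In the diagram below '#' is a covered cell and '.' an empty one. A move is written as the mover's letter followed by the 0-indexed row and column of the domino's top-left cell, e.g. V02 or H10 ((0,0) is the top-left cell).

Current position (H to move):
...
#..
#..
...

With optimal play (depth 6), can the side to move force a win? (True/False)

H winning at [.../#../#../...]: False

[.../#../#../...] H move#1: H00:-1/##./#../#../...*, H01:-1/.##/#../#../..., H11:-1/.../###/#../..., H21:-1/.../#../###/..., H30:-1/.../#../#../##., H31:-1/.../#../#../.##
[##./#../#../...] V move#2: V02:-1/###/#.#/#../..., V11:+1/##./##./##./...*, V12:+1/##./#.#/#.#/..., V21:+1/##./#../##./.#., V22:+1/##./#../#.#/..#
[##./##./##./...] H move#3: H30:-1/##./##./##./##.*, H31:-1/##./##./##./.##
[##./##./##./##.] V move#4: V02:+1/###/###/##./##.*, V12:+1/##./###/###/##., V22:+1/##./##./###/###
[###/###/##./##.] end (terminal -1, H#5); searched .../#../#../... to 6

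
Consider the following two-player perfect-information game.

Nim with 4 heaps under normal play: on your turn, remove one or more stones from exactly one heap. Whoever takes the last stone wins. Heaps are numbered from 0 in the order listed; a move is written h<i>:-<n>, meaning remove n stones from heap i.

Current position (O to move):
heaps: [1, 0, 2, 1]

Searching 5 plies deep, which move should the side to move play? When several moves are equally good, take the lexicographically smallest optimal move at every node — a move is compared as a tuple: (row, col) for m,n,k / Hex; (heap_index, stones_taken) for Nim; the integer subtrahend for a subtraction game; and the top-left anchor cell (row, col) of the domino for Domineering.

[(1,0,2,1)] O move#1: h0:-1:-1/(0,0,2,1), h2:-1:-1/(1,0,1,1), h2:-2:+1/(1,0,0,1)*, h3:-1:-1/(1,0,2,0)
[(1,0,0,1)] X move#2: h0:-1:-1/(0,0,0,1)*, h3:-1:-1/(1,0,0,0)
[(0,0,0,1)] O move#3: h3:-1:+1/(0,0,0,0)*
[(0,0,0,0)] end (terminal -1, X#4); searched (1,0,2,1) to 5

O's best at [(1,0,2,1)]: h2:-2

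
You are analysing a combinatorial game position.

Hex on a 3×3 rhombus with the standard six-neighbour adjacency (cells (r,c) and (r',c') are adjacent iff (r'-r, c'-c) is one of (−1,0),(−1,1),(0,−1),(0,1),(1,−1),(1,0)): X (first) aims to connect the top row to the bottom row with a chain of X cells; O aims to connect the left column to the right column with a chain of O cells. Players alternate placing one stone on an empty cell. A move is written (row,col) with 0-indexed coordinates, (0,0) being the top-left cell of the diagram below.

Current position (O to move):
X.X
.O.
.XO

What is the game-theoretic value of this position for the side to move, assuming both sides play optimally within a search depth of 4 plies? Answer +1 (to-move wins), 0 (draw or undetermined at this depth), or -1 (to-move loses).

value(X.X/.O./.XO, O) = +1

[X.X/.O./.XO] O move#1: (0,1):-1/XOX/.O./.XO, (1,0):-1/X.X/OO./.XO, (1,2):+1/X.X/.OO/.XO*, (2,0):-1/X.X/.O./OXO
[X.X/.OO/.XO] X move#2: (0,1):-1/XXX/.OO/.XO*, (1,0):-1/X.X/XOO/.XO, (2,0):-1/X.X/.OO/XXO
[XXX/.OO/.XO] O move#3: (1,0):+1/XXX/OOO/.XO*, (2,0):+1/XXX/.OO/OXO
[XXX/OOO/.XO] end (terminal -1, X#4); searched X.X/.O./.XO to 4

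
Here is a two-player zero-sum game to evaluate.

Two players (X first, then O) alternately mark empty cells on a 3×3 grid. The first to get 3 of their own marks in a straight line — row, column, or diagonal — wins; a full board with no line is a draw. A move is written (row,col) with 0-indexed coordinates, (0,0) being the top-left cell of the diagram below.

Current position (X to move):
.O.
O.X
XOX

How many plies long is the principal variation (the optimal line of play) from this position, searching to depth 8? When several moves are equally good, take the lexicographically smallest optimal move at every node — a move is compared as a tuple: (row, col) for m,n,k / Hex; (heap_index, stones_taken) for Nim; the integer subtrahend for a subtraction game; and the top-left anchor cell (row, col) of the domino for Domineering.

PV length from [.O./O.X/XOX]: 1 ply

p1 X@[.O./O.X/XOX]: (0,0)[XO./O.X/XOX]-1 (0,2)[.OX/O.X/XOX]+1* (1,1)[.O./OXX/XOX]+1
p2 O@[.OX/O.X/XOX] terminal -1; root [.O./O.X/XOX] d8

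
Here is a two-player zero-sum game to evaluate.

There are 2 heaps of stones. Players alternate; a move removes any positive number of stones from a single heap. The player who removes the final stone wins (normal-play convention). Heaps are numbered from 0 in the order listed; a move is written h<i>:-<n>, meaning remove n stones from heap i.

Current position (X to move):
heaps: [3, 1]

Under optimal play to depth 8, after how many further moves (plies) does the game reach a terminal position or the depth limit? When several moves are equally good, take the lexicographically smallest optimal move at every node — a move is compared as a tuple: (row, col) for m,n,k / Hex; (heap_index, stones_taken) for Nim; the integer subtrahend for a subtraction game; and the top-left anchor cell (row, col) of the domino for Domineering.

[(3,1)] X move#1: h0:-1:-1/(2,1), h0:-2:+1/(1,1)*, h0:-3:-1/(0,1), h1:-1:-1/(3,0)
[(1,1)] O move#2: h0:-1:-1/(0,1)*, h1:-1:-1/(1,0)
[(0,1)] X move#3: h1:-1:+1/(0,0)*
[(0,0)] end (terminal -1, O#4); searched (3,1) to 8

PV length from [(3,1)]: 3 plies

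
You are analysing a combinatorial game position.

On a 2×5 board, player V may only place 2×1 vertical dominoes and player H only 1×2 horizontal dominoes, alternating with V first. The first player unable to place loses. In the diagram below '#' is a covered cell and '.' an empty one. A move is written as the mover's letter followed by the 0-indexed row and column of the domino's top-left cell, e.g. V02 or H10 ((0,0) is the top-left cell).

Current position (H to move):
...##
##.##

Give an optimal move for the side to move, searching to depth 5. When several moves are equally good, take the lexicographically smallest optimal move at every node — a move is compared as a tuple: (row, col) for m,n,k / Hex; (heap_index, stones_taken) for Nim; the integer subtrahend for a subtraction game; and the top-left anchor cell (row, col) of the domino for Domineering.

ply 1, H at ...##/##.## | H00=-1→##.##/##.##; H01=+1→.####/##.##*
ply 2: .####/##.## is terminal -1 (V); from ...##/##.## depth 5

H's best at [...##/##.##]: H01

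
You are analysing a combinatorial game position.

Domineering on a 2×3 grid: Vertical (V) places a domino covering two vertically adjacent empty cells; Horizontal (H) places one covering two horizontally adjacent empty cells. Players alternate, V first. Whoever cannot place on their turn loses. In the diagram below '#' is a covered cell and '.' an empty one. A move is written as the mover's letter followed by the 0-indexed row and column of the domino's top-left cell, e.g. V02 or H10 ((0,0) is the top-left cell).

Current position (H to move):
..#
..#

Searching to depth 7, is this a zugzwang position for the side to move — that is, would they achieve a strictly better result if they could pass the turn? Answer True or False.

ply 1, H at ..#/..# | H00=+1→###/..#*; H10=+1→..#/###
ply 2: ###/..# is terminal -1 (V); from ..#/..# depth 7
pass branch (V moves first from the same position):
  | ply 1, V at ..#/..# | V00=+1→#.#/#.#*; V01=+1→.##/.##
  | ply 2: #.#/#.# is terminal -1 (H); from ..#/..# depth 7
H moving scores +1; H passing scores -1

zugzwang(..#/..#, H) = False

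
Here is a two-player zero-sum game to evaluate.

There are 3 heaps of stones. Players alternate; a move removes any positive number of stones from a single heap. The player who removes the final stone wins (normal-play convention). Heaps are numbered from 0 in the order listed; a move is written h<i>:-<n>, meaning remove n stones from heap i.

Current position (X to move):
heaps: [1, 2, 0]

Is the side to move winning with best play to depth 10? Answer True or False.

p1 X@[(1,2,0)]: h0:-1[(0,2,0)]-1 h1:-1[(1,1,0)]+1* h1:-2[(1,0,0)]-1
p2 O@[(1,1,0)]: h0:-1[(0,1,0)]-1* h1:-1[(1,0,0)]-1
p3 X@[(0,1,0)]: h1:-1[(0,0,0)]+1*
p4 O@[(0,0,0)] terminal -1; root [(1,2,0)] d10

X winning at [(1,2,0)]: True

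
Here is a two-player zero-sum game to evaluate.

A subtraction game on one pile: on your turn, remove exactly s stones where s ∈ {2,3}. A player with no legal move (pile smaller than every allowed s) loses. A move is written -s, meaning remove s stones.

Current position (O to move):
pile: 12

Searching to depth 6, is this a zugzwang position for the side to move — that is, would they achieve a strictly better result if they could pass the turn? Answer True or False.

zugzwang(12, O) = False

ply 1, O at 12 | -2=+1→10*; -3=-1→9
ply 2, X at 10 | -2=-1→8*; -3=-1→7
ply 3, O at 8 | -2=+1→6*; -3=+1→5
ply 4, X at 6 | -2=-1→4*; -3=-1→3
ply 5, O at 4 | -2=-1→2; -3=+1→1*
ply 6: 1 is terminal -1 (X); from 12 depth 6
if O skipped the turn, X would face:
~ ply 1, X at 12 | -2=+1→10*; -3=-1→9
~ ply 2, O at 10 | -2=-1→8*; -3=-1→7
~ ply 3, X at 8 | -2=+1→6*; -3=+1→5
~ ply 4, O at 6 | -2=-1→4*; -3=-1→3
~ ply 5, X at 4 | -2=-1→2; -3=+1→1*
~ ply 6: 1 is terminal -1 (O); from 12 depth 6
compare (O): move=+1 vs pass=-1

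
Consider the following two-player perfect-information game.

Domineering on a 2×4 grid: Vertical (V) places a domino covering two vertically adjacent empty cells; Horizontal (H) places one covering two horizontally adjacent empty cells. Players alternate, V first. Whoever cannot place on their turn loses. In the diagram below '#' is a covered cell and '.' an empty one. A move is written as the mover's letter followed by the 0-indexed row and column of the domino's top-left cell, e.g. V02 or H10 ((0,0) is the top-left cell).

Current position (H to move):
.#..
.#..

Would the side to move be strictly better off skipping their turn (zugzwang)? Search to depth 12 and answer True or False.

ply 1, H at .#../.#.. | H02=+1→.###/.#..*; H12=+1→.#../.###
ply 2, V at .###/.#.. | V00=-1→####/##..*
ply 3, H at ####/##.. | H12=+1→####/####*
ply 4: ####/#### is terminal -1 (V); from .#../.#.. depth 12
pass branch (V moves first from the same position):
  | ply 1, V at .#../.#.. | V00=-1→##../##..; V02=+1→.##./.##.*; V03=+1→.#.#/.#.#
  | ply 2: .##./.##. is terminal -1 (H); from .#../.#.. depth 12
H moving scores +1; H passing scores -1

zugzwang(.#../.#.., H) = False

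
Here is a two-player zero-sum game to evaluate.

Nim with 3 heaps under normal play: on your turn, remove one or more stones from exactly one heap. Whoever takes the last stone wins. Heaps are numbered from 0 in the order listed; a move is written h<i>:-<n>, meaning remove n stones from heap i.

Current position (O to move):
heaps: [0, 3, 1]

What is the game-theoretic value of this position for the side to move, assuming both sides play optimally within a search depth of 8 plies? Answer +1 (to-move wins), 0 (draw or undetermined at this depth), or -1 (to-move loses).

[(0,3,1)] O move#1: h1:-1:-1/(0,2,1), h1:-2:+1/(0,1,1)*, h1:-3:-1/(0,0,1), h2:-1:-1/(0,3,0)
[(0,1,1)] X move#2: h1:-1:-1/(0,0,1)*, h2:-1:-1/(0,1,0)
[(0,0,1)] O move#3: h2:-1:+1/(0,0,0)*
[(0,0,0)] end (terminal -1, X#4); searched (0,3,1) to 8

value((0,3,1), O) = +1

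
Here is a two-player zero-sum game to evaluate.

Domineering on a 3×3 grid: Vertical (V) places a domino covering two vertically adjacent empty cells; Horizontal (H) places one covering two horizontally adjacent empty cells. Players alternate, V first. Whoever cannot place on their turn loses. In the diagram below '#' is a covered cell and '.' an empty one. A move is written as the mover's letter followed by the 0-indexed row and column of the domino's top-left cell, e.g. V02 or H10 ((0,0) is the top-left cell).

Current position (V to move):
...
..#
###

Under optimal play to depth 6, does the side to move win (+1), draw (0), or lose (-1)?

[.../..#/###] V move#1: V00:-1/#../#.#/###, V01:+1/.#./.##/###*
[.#./.##/###] end (terminal -1, H#2); searched .../..#/### to 6

value(.../..#/###, V) = +1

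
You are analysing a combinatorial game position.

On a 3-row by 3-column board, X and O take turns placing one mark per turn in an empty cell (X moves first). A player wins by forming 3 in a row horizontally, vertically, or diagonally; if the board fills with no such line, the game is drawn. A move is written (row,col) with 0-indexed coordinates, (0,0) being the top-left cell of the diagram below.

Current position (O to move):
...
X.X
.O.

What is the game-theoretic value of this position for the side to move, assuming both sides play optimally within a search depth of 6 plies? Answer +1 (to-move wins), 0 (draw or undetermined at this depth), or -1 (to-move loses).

p1 O@[.../X.X/.O.]: (0,0)[O../X.X/.O.]-1 (0,1)[.O./X.X/.O.]-1 (0,2)[..O/X.X/.O.]-1 (1,1)[.../XOX/.O.]+1* (2,0)[.../X.X/OO.]-1 (2,2)[.../X.X/.OO]-1
p2 X@[.../XOX/.O.]: (0,0)[X../XOX/.O.]-1* (0,1)[.X./XOX/.O.]-1 (0,2)[..X/XOX/.O.]-1 (2,0)[.../XOX/XO.]-1 (2,2)[.../XOX/.OX]-1
p3 O@[X../XOX/.O.]: (0,1)[XO./XOX/.O.]+1* (0,2)[X.O/XOX/.O.]-1 (2,0)[X../XOX/OO.]+1 (2,2)[X../XOX/.OO]-1
p4 X@[XO./XOX/.O.] terminal -1; root [.../X.X/.O.] d6

value(.../X.X/.O., O) = +1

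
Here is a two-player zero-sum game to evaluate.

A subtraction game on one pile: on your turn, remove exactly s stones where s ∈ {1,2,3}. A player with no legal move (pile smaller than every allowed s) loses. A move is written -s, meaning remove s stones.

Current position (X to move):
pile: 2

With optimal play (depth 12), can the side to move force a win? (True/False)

X winning at [2]: True

p1 X@[2]: -1[1]-1 -2[0]+1*
p2 O@[0] terminal -1; root [2] d12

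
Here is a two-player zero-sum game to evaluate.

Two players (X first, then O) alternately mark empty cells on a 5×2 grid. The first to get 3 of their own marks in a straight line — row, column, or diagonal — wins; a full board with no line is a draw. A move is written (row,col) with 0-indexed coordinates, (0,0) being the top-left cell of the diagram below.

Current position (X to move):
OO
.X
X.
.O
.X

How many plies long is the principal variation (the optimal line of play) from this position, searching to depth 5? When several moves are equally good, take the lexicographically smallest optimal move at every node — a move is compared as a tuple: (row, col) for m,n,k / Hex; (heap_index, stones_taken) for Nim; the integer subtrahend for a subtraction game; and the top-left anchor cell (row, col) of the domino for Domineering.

PV length from [OO/.X/X./.O/.X]: 3 plies

p1 X@[OO/.X/X./.O/.X]: (1,0)[OO/XX/X./.O/.X]+0 (2,1)[OO/.X/XX/.O/.X]+0 (3,0)[OO/.X/X./XO/.X]+1* (4,0)[OO/.X/X./.O/XX]+0
p2 O@[OO/.X/X./XO/.X]: (1,0)[OO/OX/X./XO/.X]-1* (2,1)[OO/.X/XO/XO/.X]-1 (4,0)[OO/.X/X./XO/OX]-1
p3 X@[OO/OX/X./XO/.X]: (2,1)[OO/OX/XX/XO/.X]+0 (4,0)[OO/OX/X./XO/XX]+1*
p4 O@[OO/OX/X./XO/XX] terminal -1; root [OO/.X/X./.O/.X] d5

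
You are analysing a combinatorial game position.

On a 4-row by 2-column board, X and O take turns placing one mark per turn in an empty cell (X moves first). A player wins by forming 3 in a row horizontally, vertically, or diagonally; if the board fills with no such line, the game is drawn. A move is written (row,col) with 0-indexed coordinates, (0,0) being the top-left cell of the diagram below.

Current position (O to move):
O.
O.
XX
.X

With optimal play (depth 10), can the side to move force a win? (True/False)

ply 1, O at O./O./XX/.X | (0,1)=-1→OO/O./XX/.X; (1,1)=+0→O./OO/XX/.X*; (3,0)=-1→O./O./XX/OX
ply 2, X at O./OO/XX/.X | (0,1)=+0→OX/OO/XX/.X*; (3,0)=+0→O./OO/XX/XX
ply 3, O at OX/OO/XX/.X | (3,0)=+0→OX/OO/XX/OX*
ply 4: OX/OO/XX/OX is terminal +0 (X); from O./O./XX/.X depth 10

O winning at [O./O./XX/.X]: False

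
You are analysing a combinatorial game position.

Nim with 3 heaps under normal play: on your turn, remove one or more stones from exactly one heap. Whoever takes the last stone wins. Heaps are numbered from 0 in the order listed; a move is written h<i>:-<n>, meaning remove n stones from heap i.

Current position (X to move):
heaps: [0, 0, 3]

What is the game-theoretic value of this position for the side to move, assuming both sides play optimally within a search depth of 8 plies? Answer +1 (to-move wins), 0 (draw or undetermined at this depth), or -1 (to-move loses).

p1 X@[(0,0,3)]: h2:-1[(0,0,2)]-1 h2:-2[(0,0,1)]-1 h2:-3[(0,0,0)]+1*
p2 O@[(0,0,0)] terminal -1; root [(0,0,3)] d8

value((0,0,3), X) = +1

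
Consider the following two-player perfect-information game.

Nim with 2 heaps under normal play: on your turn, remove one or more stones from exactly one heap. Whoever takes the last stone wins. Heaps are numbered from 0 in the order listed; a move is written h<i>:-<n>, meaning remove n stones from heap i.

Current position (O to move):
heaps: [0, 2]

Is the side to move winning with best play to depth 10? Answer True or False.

O winning at [(0,2)]: True

p1 O@[(0,2)]: h1:-1[(0,1)]-1 h1:-2[(0,0)]+1*
p2 X@[(0,0)] terminal -1; root [(0,2)] d10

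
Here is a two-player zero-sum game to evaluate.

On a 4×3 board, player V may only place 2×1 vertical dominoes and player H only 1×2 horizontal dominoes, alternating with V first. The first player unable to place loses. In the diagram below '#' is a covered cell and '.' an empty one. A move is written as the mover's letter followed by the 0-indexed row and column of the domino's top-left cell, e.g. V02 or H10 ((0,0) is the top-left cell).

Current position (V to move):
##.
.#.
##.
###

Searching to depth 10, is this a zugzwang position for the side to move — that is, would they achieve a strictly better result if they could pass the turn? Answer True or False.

zugzwang(##./.#./##./###, V) = False

p1 V@[##./.#./##./###]: V02[###/.##/##./###]+1* V12[##./.##/###/###]+1
p2 H@[###/.##/##./###] terminal -1; root [##./.#./##./###] d10
suppose V passes — search the same position with H to move:
pass> p1 H@[##./.#./##./###] terminal -1; root [##./.#./##./###] d10
for V: play +1, pass +1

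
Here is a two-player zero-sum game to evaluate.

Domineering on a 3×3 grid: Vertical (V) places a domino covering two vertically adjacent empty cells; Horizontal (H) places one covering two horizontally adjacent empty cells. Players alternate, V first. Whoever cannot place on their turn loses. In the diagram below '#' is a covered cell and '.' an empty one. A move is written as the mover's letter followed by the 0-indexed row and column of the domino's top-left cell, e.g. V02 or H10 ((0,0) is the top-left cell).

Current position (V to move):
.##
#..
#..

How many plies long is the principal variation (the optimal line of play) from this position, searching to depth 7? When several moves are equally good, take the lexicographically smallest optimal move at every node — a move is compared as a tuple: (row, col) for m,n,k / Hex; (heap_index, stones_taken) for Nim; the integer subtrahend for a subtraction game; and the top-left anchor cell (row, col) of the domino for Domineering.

ply 1, V at .##/#../#.. | V11=+1→.##/##./##.*; V12=+1→.##/#.#/#.#
ply 2: .##/##./##. is terminal -1 (H); from .##/#../#.. depth 7

PV length from [.##/#../#..]: 1 ply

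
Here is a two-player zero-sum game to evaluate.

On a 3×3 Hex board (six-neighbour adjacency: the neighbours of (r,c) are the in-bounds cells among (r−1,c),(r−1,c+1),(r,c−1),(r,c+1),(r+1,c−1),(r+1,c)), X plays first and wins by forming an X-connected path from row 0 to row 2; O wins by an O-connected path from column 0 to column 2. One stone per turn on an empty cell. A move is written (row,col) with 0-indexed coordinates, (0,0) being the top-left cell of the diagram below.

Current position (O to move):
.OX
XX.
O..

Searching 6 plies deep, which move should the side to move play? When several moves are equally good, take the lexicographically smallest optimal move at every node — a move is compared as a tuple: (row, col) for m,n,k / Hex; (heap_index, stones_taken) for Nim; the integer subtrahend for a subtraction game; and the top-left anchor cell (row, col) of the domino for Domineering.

O's best at [.OX/XX./O..]: (2,1)

ply 1, O at .OX/XX./O.. | (0,0)=-1→OOX/XX./O..; (1,2)=-1→.OX/XXO/O..; (2,1)=+1→.OX/XX./OO.*; (2,2)=-1→.OX/XX./O.O
ply 2, X at .OX/XX./OO. | (0,0)=-1→XOX/XX./OO.*; (1,2)=-1→.OX/XXX/OO.; (2,2)=-1→.OX/XX./OOX
ply 3, O at XOX/XX./OO. | (1,2)=+1→XOX/XXO/OO.*; (2,2)=+1→XOX/XX./OOO
ply 4: XOX/XXO/OO. is terminal -1 (X); from .OX/XX./O.. depth 6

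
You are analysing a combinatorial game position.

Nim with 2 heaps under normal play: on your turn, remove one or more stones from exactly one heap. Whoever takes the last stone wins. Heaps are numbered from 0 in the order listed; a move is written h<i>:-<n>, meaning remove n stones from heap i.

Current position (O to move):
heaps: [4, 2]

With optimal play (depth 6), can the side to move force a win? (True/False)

[(4,2)] O move#1: h0:-1:-1/(3,2), h0:-2:+1/(2,2)*, h0:-3:-1/(1,2), h0:-4:-1/(0,2), h1:-1:-1/(4,1), h1:-2:-1/(4,0)
[(2,2)] X move#2: h0:-1:-1/(1,2)*, h0:-2:-1/(0,2), h1:-1:-1/(2,1), h1:-2:-1/(2,0)
[(1,2)] O move#3: h0:-1:-1/(0,2), h1:-1:+1/(1,1)*, h1:-2:-1/(1,0)
[(1,1)] X move#4: h0:-1:-1/(0,1)*, h1:-1:-1/(1,0)
[(0,1)] O move#5: h1:-1:+1/(0,0)*
[(0,0)] end (terminal -1, X#6); searched (4,2) to 6

O winning at [(4,2)]: True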